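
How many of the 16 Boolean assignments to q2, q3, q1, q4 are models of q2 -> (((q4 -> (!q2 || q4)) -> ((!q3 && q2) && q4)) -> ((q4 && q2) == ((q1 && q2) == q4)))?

Initial set: {T (q2 -> (((q4 -> (!q2 || q4)) -> ((!q3 && q2) && q4)) -> ((q4 && q2) == ((q1 && q2) == q4))))}.
T (q2 -> (((q4 -> (!q2 || q4)) -> ((!q3 && q2) && q4)) -> ((q4 && q2) == ((q1 && q2) == q4)))): β-rule — branch into F q2  //  T (((q4 -> (!q2 || q4)) -> ((!q3 && q2) && q4)) -> ((q4 && q2) == ((q1 && q2) == q4))).
  branch 1 (add F q2):
    ○ open, literals {q2=F}.
  branch 2 (add T (((q4 -> (!q2 || q4)) -> ((!q3 && q2) && q4)) -> ((q4 && q2) == ((q1 && q2) == q4)))):
    T (((q4 -> (!q2 || q4)) -> ((!q3 && q2) && q4)) -> ((q4 && q2) == ((q1 && q2) == q4))): β-rule — branch into F ((q4 -> (!q2 || q4)) -> ((!q3 && q2) && q4))  //  T ((q4 && q2) == ((q1 && q2) == q4)).
      branch 2.1 (add F ((q4 -> (!q2 || q4)) -> ((!q3 && q2) && q4))):
        F ((q4 -> (!q2 || q4)) -> ((!q3 && q2) && q4)): α-rule — add T (q4 -> (!q2 || q4)), F ((!q3 && q2) && q4).
        T (q4 -> (!q2 || q4)): β-rule — branch into F q4  //  T (!q2 || q4).
          branch 2.1.1 (add F q4):
            F ((!q3 && q2) && q4): β-rule — branch into F (!q3 && q2)  //  F q4.
              branch 2.1.1.1 (add F (!q3 && q2)):
                F (!q3 && q2): β-rule — branch into F !q3  //  F q2.
                  branch 2.1.1.1.1 (add F !q3):
                    ○ open, literals {q3=T, q4=F}.
                  branch 2.1.1.1.2 (add F q2):
                    ○ open, literals {q2=F, q4=F}.
              branch 2.1.1.2 (add F q4):
                ○ open, literals {q4=F}.
          branch 2.1.2 (add T (!q2 || q4)):
            F ((!q3 && q2) && q4): β-rule — branch into F (!q3 && q2)  //  F q4.
              branch 2.1.2.1 (add F (!q3 && q2)):
                T (!q2 || q4): β-rule — branch into T !q2  //  T q4.
                  branch 2.1.2.1.1 (add T !q2):
                    F (!q3 && q2): β-rule — branch into F !q3  //  F q2.
                      branch 2.1.2.1.1.1 (add F !q3):
                        ○ open, literals {q2=F, q3=T}.
                      branch 2.1.2.1.1.2 (add F q2):
                        ○ open, literals {q2=F}.
                  branch 2.1.2.1.2 (add T q4):
                    F (!q3 && q2): β-rule — branch into F !q3  //  F q2.
                      branch 2.1.2.1.2.1 (add F !q3):
                        ○ open, literals {q3=T, q4=T}.
                      branch 2.1.2.1.2.2 (add F q2):
                        ○ open, literals {q2=F, q4=T}.
              branch 2.1.2.2 (add F q4):
                T (!q2 || q4): β-rule — branch into T !q2  //  T q4.
                  branch 2.1.2.2.1 (add T !q2):
                    ○ open, literals {q2=F, q4=F}.
                  branch 2.1.2.2.2 (add T q4):
                    × closes — contains both q4 and !q4.
      branch 2.2 (add T ((q4 && q2) == ((q1 && q2) == q4))):
        T ((q4 && q2) == ((q1 && q2) == q4)): β-rule — branch into T (q4 && q2), T ((q1 && q2) == q4)  //  F (q4 && q2), F ((q1 && q2) == q4).
          branch 2.2.1 (add T (q4 && q2), T ((q1 && q2) == q4)):
            T (q4 && q2): α-rule — add T q4, T q2.
            T ((q1 && q2) == q4): β-rule — branch into T (q1 && q2), T q4  //  F (q1 && q2), F q4.
              branch 2.2.1.1 (add T (q1 && q2), T q4):
                T (q1 && q2): α-rule — add T q1, T q2.
                ○ open, literals {q1=T, q2=T, q4=T}.
              branch 2.2.1.2 (add F (q1 && q2), F q4):
                × closes — contains both q4 and !q4.
          branch 2.2.2 (add F (q4 && q2), F ((q1 && q2) == q4)):
            F (q4 && q2): β-rule — branch into F q4  //  F q2.
              branch 2.2.2.1 (add F q4):
                F ((q1 && q2) == q4): β-rule — branch into T (q1 && q2), F q4  //  F (q1 && q2), T q4.
                  branch 2.2.2.1.1 (add T (q1 && q2), F q4):
                    T (q1 && q2): α-rule — add T q1, T q2.
                    ○ open, literals {q1=T, q2=T, q4=F}.
                  branch 2.2.2.1.2 (add F (q1 && q2), T q4):
                    × closes — contains both q4 and !q4.
              branch 2.2.2.2 (add F q2):
                F ((q1 && q2) == q4): β-rule — branch into T (q1 && q2), F q4  //  F (q1 && q2), T q4.
                  branch 2.2.2.2.1 (add T (q1 && q2), F q4):
                    T (q1 && q2): α-rule — add T q1, T q2.
                    × closes — contains both q2 and !q2.
                  branch 2.2.2.2.2 (add F (q1 && q2), T q4):
                    F (q1 && q2): β-rule — branch into F q1  //  F q2.
                      branch 2.2.2.2.2.1 (add F q1):
                        ○ open, literals {q1=F, q2=F, q4=T}.
                      branch 2.2.2.2.2.2 (add F q2):
                        ○ open, literals {q2=F, q4=T}.
4 branches closed, 13 open.
Each open branch fixes some atoms; the unmentioned ones are free. Counting distinct full assignments: branch {q2=F} (q3, q1, q4) contributes 8 new; branch {q3=T, q4=F} (q2, q1) contributes 2 new; branch {q2=F, q4=F} (q3, q1) contributes 0 new; branch {q4=F} (q2, q3, q1) contributes 2 new; branch {q2=F, q3=T} (q1, q4) contributes 0 new; branch {q2=F} (q3, q1, q4) contributes 0 new; branch {q3=T, q4=T} (q2, q1) contributes 2 new; branch {q2=F, q4=T} (q3, q1) contributes 0 new; branch {q2=F, q4=F} (q3, q1) contributes 0 new; branch {q1=T, q2=T, q4=T} (q3) contributes 1 new; branch {q1=T, q2=T, q4=F} (q3) contributes 0 new; branch {q1=F, q2=F, q4=T} (q3) contributes 0 new; branch {q2=F, q4=T} (q3, q1) contributes 0 new. Total: 15.

15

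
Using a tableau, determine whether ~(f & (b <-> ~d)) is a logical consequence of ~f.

Initial set: {T ~f; F ~(f & (b <-> ~d))}.
F ~(f & (b <-> ~d)): α-rule — add T f, T (b <-> ~d).
× closes — contains both f and ~f.
All 1 branch closes.
Every branch closed, so the premises entail the conclusion.

Yes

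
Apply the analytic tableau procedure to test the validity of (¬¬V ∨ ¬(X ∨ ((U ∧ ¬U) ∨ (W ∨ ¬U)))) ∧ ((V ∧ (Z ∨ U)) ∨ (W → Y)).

Assume the negation and expand:
Initial set: {¬((¬¬V ∨ ¬(X ∨ ((U ∧ ¬U) ∨ (W ∨ ¬U)))) ∧ ((V ∧ (Z ∨ U)) ∨ (W → Y)))}.
¬((¬¬V ∨ ¬(X ∨ ((U ∧ ¬U) ∨ (W ∨ ¬U)))) ∧ ((V ∧ (Z ∨ U)) ∨ (W → Y))): β-rule — branch into ¬(¬¬V ∨ ¬(X ∨ ((U ∧ ¬U) ∨ (W ∨ ¬U))))  //  ¬((V ∧ (Z ∨ U)) ∨ (W → Y)).
  branch 1 (add ¬(¬¬V ∨ ¬(X ∨ ((U ∧ ¬U) ∨ (W ∨ ¬U))))):
    ¬(¬¬V ∨ ¬(X ∨ ((U ∧ ¬U) ∨ (W ∨ ¬U)))): α-rule — add ¬¬¬V, ¬¬(X ∨ ((U ∧ ¬U) ∨ (W ∨ ¬U))).
    ¬¬¬V: drop double negation, giving ¬V.
    ¬¬(X ∨ ((U ∧ ¬U) ∨ (W ∨ ¬U))): β-rule — branch into X  //  ((U ∧ ¬U) ∨ (W ∨ ¬U)).
      branch 1.1 (add X):
        ○ open, literals {V=false, X=true}.
      branch 1.2 (add ((U ∧ ¬U) ∨ (W ∨ ¬U))):
        ((U ∧ ¬U) ∨ (W ∨ ¬U)): β-rule — branch into (U ∧ ¬U)  //  (W ∨ ¬U).
          branch 1.2.1 (add (U ∧ ¬U)):
            (U ∧ ¬U): α-rule — add U, ¬U.
            × closes — contains both U and ¬U.
          branch 1.2.2 (add (W ∨ ¬U)):
            (W ∨ ¬U): β-rule — branch into W  //  ¬U.
              branch 1.2.2.1 (add W):
                ○ open, literals {V=false, W=true}.
              branch 1.2.2.2 (add ¬U):
                ○ open, literals {U=false, V=false}.
  branch 2 (add ¬((V ∧ (Z ∨ U)) ∨ (W → Y))):
    ¬((V ∧ (Z ∨ U)) ∨ (W → Y)): α-rule — add ¬(V ∧ (Z ∨ U)), ¬(W → Y).
    ¬(W → Y): α-rule — add W, ¬Y.
    ¬(V ∧ (Z ∨ U)): β-rule — branch into ¬V  //  ¬(Z ∨ U).
      branch 2.1 (add ¬V):
        ○ open, literals {V=false, W=true, Y=false}.
      branch 2.2 (add ¬(Z ∨ U)):
        ¬(Z ∨ U): α-rule — add ¬Z, ¬U.
        ○ open, literals {U=false, W=true, Y=false, Z=false}.
1 branch closed, 5 open.
An open branch gives a countermodel: V=false, X=true (unmentioned atoms arbitrary); under it the original formula is false.

Not valid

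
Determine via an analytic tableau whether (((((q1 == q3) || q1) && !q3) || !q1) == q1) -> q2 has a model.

Initial set: {((((((q1 == q3) || q1) && !q3) || !q1) == q1) -> q2)}.
((((((q1 == q3) || q1) && !q3) || !q1) == q1) -> q2): β-rule — branch into !(((((q1 == q3) || q1) && !q3) || !q1) == q1)  //  q2.
  branch 1 (add !(((((q1 == q3) || q1) && !q3) || !q1) == q1)):
    !(((((q1 == q3) || q1) && !q3) || !q1) == q1): β-rule — branch into ((((q1 == q3) || q1) && !q3) || !q1), !q1  //  !((((q1 == q3) || q1) && !q3) || !q1), q1.
      branch 1.1 (add ((((q1 == q3) || q1) && !q3) || !q1), !q1):
        ((((q1 == q3) || q1) && !q3) || !q1): β-rule — branch into (((q1 == q3) || q1) && !q3)  //  !q1.
          branch 1.1.1 (add (((q1 == q3) || q1) && !q3)):
            (((q1 == q3) || q1) && !q3): α-rule — add ((q1 == q3) || q1), !q3.
            ((q1 == q3) || q1): β-rule — branch into (q1 == q3)  //  q1.
              branch 1.1.1.1 (add (q1 == q3)):
                (q1 == q3): β-rule — branch into q1, q3  //  !q1, !q3.
                  branch 1.1.1.1.1 (add q1, q3):
                    × closes — contains both q1 and !q1.
                  branch 1.1.1.1.2 (add !q1, !q3):
                    ○ open, literals {q1=false, q3=false}.
              branch 1.1.1.2 (add q1):
                × closes — contains both q1 and !q1.
          branch 1.1.2 (add !q1):
            ○ open, literals {q1=false}.
      branch 1.2 (add !((((q1 == q3) || q1) && !q3) || !q1), q1):
        !((((q1 == q3) || q1) && !q3) || !q1): α-rule — add !(((q1 == q3) || q1) && !q3), !!q1.
        !(((q1 == q3) || q1) && !q3): β-rule — branch into !((q1 == q3) || q1)  //  !!q3.
          branch 1.2.1 (add !((q1 == q3) || q1)):
            !((q1 == q3) || q1): α-rule — add !(q1 == q3), !q1.
            × closes — contains both q1 and !q1.
          branch 1.2.2 (add !!q3):
            ○ open, literals {q1=true, q3=true}.
  branch 2 (add q2):
    ○ open, literals {q2=true}.
3 branches closed, 4 open.
An open branch gives a satisfying assignment: q1=false, q3=false.

Satisfiable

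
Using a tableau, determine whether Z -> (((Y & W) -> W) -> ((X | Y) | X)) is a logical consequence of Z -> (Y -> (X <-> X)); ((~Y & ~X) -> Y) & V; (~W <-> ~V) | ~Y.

Yes

Initial set: {(Z -> (Y -> (X <-> X))); (((~Y & ~X) -> Y) & V); ((~W <-> ~V) | ~Y); ~(Z -> (((Y & W) -> W) -> ((X | Y) | X)))}.
(((~Y & ~X) -> Y) & V): α-rule — add ((~Y & ~X) -> Y), V.
~(Z -> (((Y & W) -> W) -> ((X | Y) | X))): α-rule — add Z, ~(((Y & W) -> W) -> ((X | Y) | X)).
~(((Y & W) -> W) -> ((X | Y) | X)): α-rule — add ((Y & W) -> W), ~((X | Y) | X).
~((X | Y) | X): α-rule — add ~(X | Y), ~X.
~(X | Y): α-rule — add ~X, ~Y.
(Z -> (Y -> (X <-> X))): β-rule — branch into ~Z  //  (Y -> (X <-> X)).
  branch 1 (add ~Z):
    × closes — contains both Z and ~Z.
  branch 2 (add (Y -> (X <-> X))):
    ((~W <-> ~V) | ~Y): β-rule — branch into (~W <-> ~V)  //  ~Y.
      branch 2.1 (add (~W <-> ~V)):
        ((~Y & ~X) -> Y): β-rule — branch into ~(~Y & ~X)  //  Y.
          branch 2.1.1 (add ~(~Y & ~X)):
            ((Y & W) -> W): β-rule — branch into ~(Y & W)  //  W.
              branch 2.1.1.1 (add ~(Y & W)):
                (Y -> (X <-> X)): β-rule — branch into ~Y  //  (X <-> X).
                  branch 2.1.1.1.1 (add ~Y):
                    (~W <-> ~V): β-rule — branch into ~W, ~V  //  ~~W, ~~V.
                      branch 2.1.1.1.1.1 (add ~W, ~V):
                        × closes — contains both V and ~V.
                      branch 2.1.1.1.1.2 (add ~~W, ~~V):
                        ~(~Y & ~X): β-rule — branch into ~~Y  //  ~~X.
                          branch 2.1.1.1.1.2.1 (add ~~Y):
                            × closes — contains both Y and ~Y.
                          branch 2.1.1.1.1.2.2 (add ~~X):
                            × closes — contains both X and ~X.
                  branch 2.1.1.1.2 (add (X <-> X)):
                    (~W <-> ~V): β-rule — branch into ~W, ~V  //  ~~W, ~~V.
                      branch 2.1.1.1.2.1 (add ~W, ~V):
                        × closes — contains both V and ~V.
                      branch 2.1.1.1.2.2 (add ~~W, ~~V):
                        ~(~Y & ~X): β-rule — branch into ~~Y  //  ~~X.
                          branch 2.1.1.1.2.2.1 (add ~~Y):
                            × closes — contains both Y and ~Y.
                          branch 2.1.1.1.2.2.2 (add ~~X):
                            × closes — contains both X and ~X.
              branch 2.1.1.2 (add W):
                (Y -> (X <-> X)): β-rule — branch into ~Y  //  (X <-> X).
                  branch 2.1.1.2.1 (add ~Y):
                    (~W <-> ~V): β-rule — branch into ~W, ~V  //  ~~W, ~~V.
                      branch 2.1.1.2.1.1 (add ~W, ~V):
                        × closes — contains both W and ~W.
                      branch 2.1.1.2.1.2 (add ~~W, ~~V):
                        ~(~Y & ~X): β-rule — branch into ~~Y  //  ~~X.
                          branch 2.1.1.2.1.2.1 (add ~~Y):
                            × closes — contains both Y and ~Y.
                          branch 2.1.1.2.1.2.2 (add ~~X):
                            × closes — contains both X and ~X.
                  branch 2.1.1.2.2 (add (X <-> X)):
                    (~W <-> ~V): β-rule — branch into ~W, ~V  //  ~~W, ~~V.
                      branch 2.1.1.2.2.1 (add ~W, ~V):
                        × closes — contains both W and ~W.
                      branch 2.1.1.2.2.2 (add ~~W, ~~V):
                        ~(~Y & ~X): β-rule — branch into ~~Y  //  ~~X.
                          branch 2.1.1.2.2.2.1 (add ~~Y):
                            × closes — contains both Y and ~Y.
                          branch 2.1.1.2.2.2.2 (add ~~X):
                            × closes — contains both X and ~X.
          branch 2.1.2 (add Y):
            × closes — contains both Y and ~Y.
      branch 2.2 (add ~Y):
        ((~Y & ~X) -> Y): β-rule — branch into ~(~Y & ~X)  //  Y.
          branch 2.2.1 (add ~(~Y & ~X)):
            ((Y & W) -> W): β-rule — branch into ~(Y & W)  //  W.
              branch 2.2.1.1 (add ~(Y & W)):
                (Y -> (X <-> X)): β-rule — branch into ~Y  //  (X <-> X).
                  branch 2.2.1.1.1 (add ~Y):
                    ~(~Y & ~X): β-rule — branch into ~~Y  //  ~~X.
                      branch 2.2.1.1.1.1 (add ~~Y):
                        × closes — contains both Y and ~Y.
                      branch 2.2.1.1.1.2 (add ~~X):
                        × closes — contains both X and ~X.
                  branch 2.2.1.1.2 (add (X <-> X)):
                    ~(~Y & ~X): β-rule — branch into ~~Y  //  ~~X.
                      branch 2.2.1.1.2.1 (add ~~Y):
                        × closes — contains both Y and ~Y.
                      branch 2.2.1.1.2.2 (add ~~X):
                        × closes — contains both X and ~X.
              branch 2.2.1.2 (add W):
                (Y -> (X <-> X)): β-rule — branch into ~Y  //  (X <-> X).
                  branch 2.2.1.2.1 (add ~Y):
                    ~(~Y & ~X): β-rule — branch into ~~Y  //  ~~X.
                      branch 2.2.1.2.1.1 (add ~~Y):
                        × closes — contains both Y and ~Y.
                      branch 2.2.1.2.1.2 (add ~~X):
                        × closes — contains both X and ~X.
                  branch 2.2.1.2.2 (add (X <-> X)):
                    ~(~Y & ~X): β-rule — branch into ~~Y  //  ~~X.
                      branch 2.2.1.2.2.1 (add ~~Y):
                        × closes — contains both Y and ~Y.
                      branch 2.2.1.2.2.2 (add ~~X):
                        × closes — contains both X and ~X.
          branch 2.2.2 (add Y):
            × closes — contains both Y and ~Y.
All 23 branches close.
Every branch closed, so the premises entail the conclusion.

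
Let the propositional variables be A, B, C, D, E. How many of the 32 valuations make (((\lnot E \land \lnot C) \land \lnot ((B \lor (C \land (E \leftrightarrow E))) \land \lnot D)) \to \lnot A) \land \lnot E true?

13

Initial set: {((((\lnot E \land \lnot C) \land \lnot ((B \lor (C \land (E \leftrightarrow E))) \land \lnot D)) \to \lnot A) \land \lnot E)}.
((((\lnot E \land \lnot C) \land \lnot ((B \lor (C \land (E \leftrightarrow E))) \land \lnot D)) \to \lnot A) \land \lnot E): α-rule — add (((\lnot E \land \lnot C) \land \lnot ((B \lor (C \land (E \leftrightarrow E))) \land \lnot D)) \to \lnot A), \lnot E.
(((\lnot E \land \lnot C) \land \lnot ((B \lor (C \land (E \leftrightarrow E))) \land \lnot D)) \to \lnot A): β-rule — branch into \lnot ((\lnot E \land \lnot C) \land \lnot ((B \lor (C \land (E \leftrightarrow E))) \land \lnot D))  //  \lnot A.
  branch 1 (add \lnot ((\lnot E \land \lnot C) \land \lnot ((B \lor (C \land (E \leftrightarrow E))) \land \lnot D))):
    \lnot ((\lnot E \land \lnot C) \land \lnot ((B \lor (C \land (E \leftrightarrow E))) \land \lnot D)): β-rule — branch into \lnot (\lnot E \land \lnot C)  //  \lnot \lnot ((B \lor (C \land (E \leftrightarrow E))) \land \lnot D).
      branch 1.1 (add \lnot (\lnot E \land \lnot C)):
        \lnot (\lnot E \land \lnot C): β-rule — branch into \lnot \lnot E  //  \lnot \lnot C.
          branch 1.1.1 (add \lnot \lnot E):
            × closes — contains both E and \lnot E.
          branch 1.1.2 (add \lnot \lnot C):
            ○ open, literals {C=T, E=F}.
      branch 1.2 (add \lnot \lnot ((B \lor (C \land (E \leftrightarrow E))) \land \lnot D)):
        \lnot \lnot ((B \lor (C \land (E \leftrightarrow E))) \land \lnot D): α-rule — add (B \lor (C \land (E \leftrightarrow E))), \lnot D.
        (B \lor (C \land (E \leftrightarrow E))): β-rule — branch into B  //  (C \land (E \leftrightarrow E)).
          branch 1.2.1 (add B):
            ○ open, literals {B=T, D=F, E=F}.
          branch 1.2.2 (add (C \land (E \leftrightarrow E))):
            (C \land (E \leftrightarrow E)): α-rule — add C, (E \leftrightarrow E).
            (E \leftrightarrow E): β-rule — branch into E, E  //  \lnot E, \lnot E.
              branch 1.2.2.1 (add E, E):
                × closes — contains both E and \lnot E.
              branch 1.2.2.2 (add \lnot E, \lnot E):
                ○ open, literals {C=T, D=F, E=F}.
  branch 2 (add \lnot A):
    ○ open, literals {A=F, E=F}.
2 branches closed, 4 open.
Each open branch fixes some atoms; the unmentioned ones are free. Counting distinct full assignments: branch {C=T, E=F} (A, B, D) contributes 8 new; branch {B=T, D=F, E=F} (A, C) contributes 2 new; branch {C=T, D=F, E=F} (A, B) contributes 0 new; branch {A=F, E=F} (B, C, D) contributes 3 new. Total: 13.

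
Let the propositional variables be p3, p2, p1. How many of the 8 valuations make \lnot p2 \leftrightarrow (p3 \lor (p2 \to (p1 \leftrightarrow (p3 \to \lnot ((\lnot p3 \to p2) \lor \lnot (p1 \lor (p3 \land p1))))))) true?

Initial set: {(\lnot p2 \leftrightarrow (p3 \lor (p2 \to (p1 \leftrightarrow (p3 \to \lnot ((\lnot p3 \to p2) \lor \lnot (p1 \lor (p3 \land p1))))))))}.
(\lnot p2 \leftrightarrow (p3 \lor (p2 \to (p1 \leftrightarrow (p3 \to \lnot ((\lnot p3 \to p2) \lor \lnot (p1 \lor (p3 \land p1)))))))): β-rule — branch into \lnot p2, (p3 \lor (p2 \to (p1 \leftrightarrow (p3 \to \lnot ((\lnot p3 \to p2) \lor \lnot (p1 \lor (p3 \land p1)))))))  //  \lnot \lnot p2, \lnot (p3 \lor (p2 \to (p1 \leftrightarrow (p3 \to \lnot ((\lnot p3 \to p2) \lor \lnot (p1 \lor (p3 \land p1))))))).
  branch 1 (add \lnot p2, (p3 \lor (p2 \to (p1 \leftrightarrow (p3 \to \lnot ((\lnot p3 \to p2) \lor \lnot (p1 \lor (p3 \land p1)))))))):
    (p3 \lor (p2 \to (p1 \leftrightarrow (p3 \to \lnot ((\lnot p3 \to p2) \lor \lnot (p1 \lor (p3 \land p1))))))): β-rule — branch into p3  //  (p2 \to (p1 \leftrightarrow (p3 \to \lnot ((\lnot p3 \to p2) \lor \lnot (p1 \lor (p3 \land p1)))))).
      branch 1.1 (add p3):
        ○ open, literals {p2=0, p3=1}.
      branch 1.2 (add (p2 \to (p1 \leftrightarrow (p3 \to \lnot ((\lnot p3 \to p2) \lor \lnot (p1 \lor (p3 \land p1))))))):
        (p2 \to (p1 \leftrightarrow (p3 \to \lnot ((\lnot p3 \to p2) \lor \lnot (p1 \lor (p3 \land p1)))))): β-rule — branch into \lnot p2  //  (p1 \leftrightarrow (p3 \to \lnot ((\lnot p3 \to p2) \lor \lnot (p1 \lor (p3 \land p1))))).
          branch 1.2.1 (add \lnot p2):
            ○ open, literals {p2=0}.
          branch 1.2.2 (add (p1 \leftrightarrow (p3 \to \lnot ((\lnot p3 \to p2) \lor \lnot (p1 \lor (p3 \land p1)))))):
            (p1 \leftrightarrow (p3 \to \lnot ((\lnot p3 \to p2) \lor \lnot (p1 \lor (p3 \land p1))))): β-rule — branch into p1, (p3 \to \lnot ((\lnot p3 \to p2) \lor \lnot (p1 \lor (p3 \land p1))))  //  \lnot p1, \lnot (p3 \to \lnot ((\lnot p3 \to p2) \lor \lnot (p1 \lor (p3 \land p1)))).
              branch 1.2.2.1 (add p1, (p3 \to \lnot ((\lnot p3 \to p2) \lor \lnot (p1 \lor (p3 \land p1))))):
                (p3 \to \lnot ((\lnot p3 \to p2) \lor \lnot (p1 \lor (p3 \land p1)))): β-rule — branch into \lnot p3  //  \lnot ((\lnot p3 \to p2) \lor \lnot (p1 \lor (p3 \land p1))).
                  branch 1.2.2.1.1 (add \lnot p3):
                    ○ open, literals {p1=1, p2=0, p3=0}.
                  branch 1.2.2.1.2 (add \lnot ((\lnot p3 \to p2) \lor \lnot (p1 \lor (p3 \land p1)))):
                    \lnot ((\lnot p3 \to p2) \lor \lnot (p1 \lor (p3 \land p1))): α-rule — add \lnot (\lnot p3 \to p2), \lnot \lnot (p1 \lor (p3 \land p1)).
                    \lnot (\lnot p3 \to p2): α-rule — add \lnot p3, \lnot p2.
                    \lnot \lnot (p1 \lor (p3 \land p1)): β-rule — branch into p1  //  (p3 \land p1).
                      branch 1.2.2.1.2.1 (add p1):
                        ○ open, literals {p1=1, p2=0, p3=0}.
                      branch 1.2.2.1.2.2 (add (p3 \land p1)):
                        (p3 \land p1): α-rule — add p3, p1.
                        × closes — contains both p3 and \lnot p3.
              branch 1.2.2.2 (add \lnot p1, \lnot (p3 \to \lnot ((\lnot p3 \to p2) \lor \lnot (p1 \lor (p3 \land p1))))):
                \lnot (p3 \to \lnot ((\lnot p3 \to p2) \lor \lnot (p1 \lor (p3 \land p1)))): α-rule — add p3, \lnot \lnot ((\lnot p3 \to p2) \lor \lnot (p1 \lor (p3 \land p1))).
                \lnot \lnot ((\lnot p3 \to p2) \lor \lnot (p1 \lor (p3 \land p1))): β-rule — branch into (\lnot p3 \to p2)  //  \lnot (p1 \lor (p3 \land p1)).
                  branch 1.2.2.2.1 (add (\lnot p3 \to p2)):
                    (\lnot p3 \to p2): β-rule — branch into \lnot \lnot p3  //  p2.
                      branch 1.2.2.2.1.1 (add \lnot \lnot p3):
                        ○ open, literals {p1=0, p2=0, p3=1}.
                      branch 1.2.2.2.1.2 (add p2):
                        × closes — contains both p2 and \lnot p2.
                  branch 1.2.2.2.2 (add \lnot (p1 \lor (p3 \land p1))):
                    \lnot (p1 \lor (p3 \land p1)): α-rule — add \lnot p1, \lnot (p3 \land p1).
                    \lnot (p3 \land p1): β-rule — branch into \lnot p3  //  \lnot p1.
                      branch 1.2.2.2.2.1 (add \lnot p3):
                        × closes — contains both p3 and \lnot p3.
                      branch 1.2.2.2.2.2 (add \lnot p1):
                        ○ open, literals {p1=0, p2=0, p3=1}.
  branch 2 (add \lnot \lnot p2, \lnot (p3 \lor (p2 \to (p1 \leftrightarrow (p3 \to \lnot ((\lnot p3 \to p2) \lor \lnot (p1 \lor (p3 \land p1)))))))):
    \lnot (p3 \lor (p2 \to (p1 \leftrightarrow (p3 \to \lnot ((\lnot p3 \to p2) \lor \lnot (p1 \lor (p3 \land p1))))))): α-rule — add \lnot p3, \lnot (p2 \to (p1 \leftrightarrow (p3 \to \lnot ((\lnot p3 \to p2) \lor \lnot (p1 \lor (p3 \land p1)))))).
    \lnot (p2 \to (p1 \leftrightarrow (p3 \to \lnot ((\lnot p3 \to p2) \lor \lnot (p1 \lor (p3 \land p1)))))): α-rule — add p2, \lnot (p1 \leftrightarrow (p3 \to \lnot ((\lnot p3 \to p2) \lor \lnot (p1 \lor (p3 \land p1))))).
    \lnot (p1 \leftrightarrow (p3 \to \lnot ((\lnot p3 \to p2) \lor \lnot (p1 \lor (p3 \land p1))))): β-rule — branch into p1, \lnot (p3 \to \lnot ((\lnot p3 \to p2) \lor \lnot (p1 \lor (p3 \land p1))))  //  \lnot p1, (p3 \to \lnot ((\lnot p3 \to p2) \lor \lnot (p1 \lor (p3 \land p1)))).
      branch 2.1 (add p1, \lnot (p3 \to \lnot ((\lnot p3 \to p2) \lor \lnot (p1 \lor (p3 \land p1))))):
        \lnot (p3 \to \lnot ((\lnot p3 \to p2) \lor \lnot (p1 \lor (p3 \land p1)))): α-rule — add p3, \lnot \lnot ((\lnot p3 \to p2) \lor \lnot (p1 \lor (p3 \land p1))).
        × closes — contains both p3 and \lnot p3.
      branch 2.2 (add \lnot p1, (p3 \to \lnot ((\lnot p3 \to p2) \lor \lnot (p1 \lor (p3 \land p1))))):
        (p3 \to \lnot ((\lnot p3 \to p2) \lor \lnot (p1 \lor (p3 \land p1)))): β-rule — branch into \lnot p3  //  \lnot ((\lnot p3 \to p2) \lor \lnot (p1 \lor (p3 \land p1))).
          branch 2.2.1 (add \lnot p3):
            ○ open, literals {p1=0, p2=1, p3=0}.
          branch 2.2.2 (add \lnot ((\lnot p3 \to p2) \lor \lnot (p1 \lor (p3 \land p1)))):
            \lnot ((\lnot p3 \to p2) \lor \lnot (p1 \lor (p3 \land p1))): α-rule — add \lnot (\lnot p3 \to p2), \lnot \lnot (p1 \lor (p3 \land p1)).
            \lnot (\lnot p3 \to p2): α-rule — add \lnot p3, \lnot p2.
            × closes — contains both p2 and \lnot p2.
5 branches closed, 7 open.
Each open branch fixes some atoms; the unmentioned ones are free. Counting distinct full assignments: branch {p2=0, p3=1} (p1) contributes 2 new; branch {p2=0} (p3, p1) contributes 2 new; branch {p1=1, p2=0, p3=0} (none free) contributes 0 new; branch {p1=1, p2=0, p3=0} (none free) contributes 0 new; branch {p1=0, p2=0, p3=1} (none free) contributes 0 new; branch {p1=0, p2=0, p3=1} (none free) contributes 0 new; branch {p1=0, p2=1, p3=0} (none free) contributes 1 new. Total: 5.

5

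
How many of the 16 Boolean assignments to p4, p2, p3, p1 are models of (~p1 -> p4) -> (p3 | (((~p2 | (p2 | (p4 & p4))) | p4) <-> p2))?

13

Initial set: {((~p1 -> p4) -> (p3 | (((~p2 | (p2 | (p4 & p4))) | p4) <-> p2)))}.
((~p1 -> p4) -> (p3 | (((~p2 | (p2 | (p4 & p4))) | p4) <-> p2))): β-rule — branch into ~(~p1 -> p4)  //  (p3 | (((~p2 | (p2 | (p4 & p4))) | p4) <-> p2)).
  branch 1 (add ~(~p1 -> p4)):
    ~(~p1 -> p4): α-rule — add ~p1, ~p4.
    ○ open, literals {p1=0, p4=0}.
  branch 2 (add (p3 | (((~p2 | (p2 | (p4 & p4))) | p4) <-> p2))):
    (p3 | (((~p2 | (p2 | (p4 & p4))) | p4) <-> p2)): β-rule — branch into p3  //  (((~p2 | (p2 | (p4 & p4))) | p4) <-> p2).
      branch 2.1 (add p3):
        ○ open, literals {p3=1}.
      branch 2.2 (add (((~p2 | (p2 | (p4 & p4))) | p4) <-> p2)):
        (((~p2 | (p2 | (p4 & p4))) | p4) <-> p2): β-rule — branch into ((~p2 | (p2 | (p4 & p4))) | p4), p2  //  ~((~p2 | (p2 | (p4 & p4))) | p4), ~p2.
          branch 2.2.1 (add ((~p2 | (p2 | (p4 & p4))) | p4), p2):
            ((~p2 | (p2 | (p4 & p4))) | p4): β-rule — branch into (~p2 | (p2 | (p4 & p4)))  //  p4.
              branch 2.2.1.1 (add (~p2 | (p2 | (p4 & p4)))):
                (~p2 | (p2 | (p4 & p4))): β-rule — branch into ~p2  //  (p2 | (p4 & p4)).
                  branch 2.2.1.1.1 (add ~p2):
                    × closes — contains both p2 and ~p2.
                  branch 2.2.1.1.2 (add (p2 | (p4 & p4))):
                    (p2 | (p4 & p4)): β-rule — branch into p2  //  (p4 & p4).
                      branch 2.2.1.1.2.1 (add p2):
                        ○ open, literals {p2=1}.
                      branch 2.2.1.1.2.2 (add (p4 & p4)):
                        (p4 & p4): α-rule — add p4, p4.
                        ○ open, literals {p2=1, p4=1}.
              branch 2.2.1.2 (add p4):
                ○ open, literals {p2=1, p4=1}.
          branch 2.2.2 (add ~((~p2 | (p2 | (p4 & p4))) | p4), ~p2):
            ~((~p2 | (p2 | (p4 & p4))) | p4): α-rule — add ~(~p2 | (p2 | (p4 & p4))), ~p4.
            ~(~p2 | (p2 | (p4 & p4))): α-rule — add ~~p2, ~(p2 | (p4 & p4)).
            × closes — contains both p2 and ~p2.
2 branches closed, 5 open.
Each open branch fixes some atoms; the unmentioned ones are free. Counting distinct full assignments: branch {p1=0, p4=0} (p2, p3) contributes 4 new; branch {p3=1} (p4, p2, p1) contributes 6 new; branch {p2=1} (p4, p3, p1) contributes 3 new; branch {p2=1, p4=1} (p3, p1) contributes 0 new; branch {p2=1, p4=1} (p3, p1) contributes 0 new. Total: 13.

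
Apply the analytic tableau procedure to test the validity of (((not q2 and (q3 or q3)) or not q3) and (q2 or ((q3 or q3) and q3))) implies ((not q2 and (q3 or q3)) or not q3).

Assume the negation and expand:
Initial set: {F ((((not q2 and (q3 or q3)) or not q3) and (q2 or ((q3 or q3) and q3))) implies ((not q2 and (q3 or q3)) or not q3))}.
F ((((not q2 and (q3 or q3)) or not q3) and (q2 or ((q3 or q3) and q3))) implies ((not q2 and (q3 or q3)) or not q3)): α-rule — add T (((not q2 and (q3 or q3)) or not q3) and (q2 or ((q3 or q3) and q3))), F ((not q2 and (q3 or q3)) or not q3).
T (((not q2 and (q3 or q3)) or not q3) and (q2 or ((q3 or q3) and q3))): α-rule — add T ((not q2 and (q3 or q3)) or not q3), T (q2 or ((q3 or q3) and q3)).
F ((not q2 and (q3 or q3)) or not q3): α-rule — add F (not q2 and (q3 or q3)), F not q3.
T ((not q2 and (q3 or q3)) or not q3): β-rule — branch into T (not q2 and (q3 or q3))  //  T not q3.
  branch 1 (add T (not q2 and (q3 or q3))):
    T (not q2 and (q3 or q3)): α-rule — add T not q2, T (q3 or q3).
    T (q2 or ((q3 or q3) and q3)): β-rule — branch into T q2  //  T ((q3 or q3) and q3).
      branch 1.1 (add T q2):
        × closes — contains both q2 and not q2.
      branch 1.2 (add T ((q3 or q3) and q3)):
        T ((q3 or q3) and q3): α-rule — add T (q3 or q3), T q3.
        F (not q2 and (q3 or q3)): β-rule — branch into F not q2  //  F (q3 or q3).
          branch 1.2.1 (add F not q2):
            × closes — contains both q2 and not q2.
          branch 1.2.2 (add F (q3 or q3)):
            F (q3 or q3): α-rule — add F q3, F q3.
            × closes — contains both q3 and not q3.
  branch 2 (add T not q3):
    × closes — contains both q3 and not q3.
All 4 branches close.
Every branch closed, so the negation is unsatisfiable and the formula is valid.

Valid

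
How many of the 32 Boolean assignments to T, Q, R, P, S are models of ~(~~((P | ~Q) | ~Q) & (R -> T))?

14

Initial set: {~(~~((P | ~Q) | ~Q) & (R -> T))}.
~(~~((P | ~Q) | ~Q) & (R -> T)): β-rule — branch into ~~~((P | ~Q) | ~Q)  //  ~(R -> T).
  branch 1 (add ~~~((P | ~Q) | ~Q)):
    ~~~((P | ~Q) | ~Q): drop double negation, giving ~((P | ~Q) | ~Q).
    ~((P | ~Q) | ~Q): α-rule — add ~(P | ~Q), ~~Q.
    ~(P | ~Q): α-rule — add ~P, ~~Q.
    ○ open, literals {P=false, Q=true}.
  branch 2 (add ~(R -> T)):
    ~(R -> T): α-rule — add R, ~T.
    ○ open, literals {R=true, T=false}.
0 branches closed, 2 open.
Each open branch fixes some atoms; the unmentioned ones are free. Counting distinct full assignments: branch {P=false, Q=true} (T, R, S) contributes 8 new; branch {R=true, T=false} (Q, P, S) contributes 6 new. Total: 14.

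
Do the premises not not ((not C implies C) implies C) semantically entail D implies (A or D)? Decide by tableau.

Initial set: {T not not ((not C implies C) implies C); F (D implies (A or D))}.
T not not ((not C implies C) implies C): drop double negation, giving T ((not C implies C) implies C).
F (D implies (A or D)): α-rule — add T D, F (A or D).
F (A or D): α-rule — add F A, F D.
× closes — contains both D and not D.
All 1 branch closes.
Every branch closed, so the premises entail the conclusion.

Yes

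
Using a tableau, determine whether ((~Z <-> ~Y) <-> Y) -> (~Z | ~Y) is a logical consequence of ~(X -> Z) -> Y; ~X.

Initial set: {(~(X -> Z) -> Y); ~X; ~(((~Z <-> ~Y) <-> Y) -> (~Z | ~Y))}.
~(((~Z <-> ~Y) <-> Y) -> (~Z | ~Y)): α-rule — add ((~Z <-> ~Y) <-> Y), ~(~Z | ~Y).
~(~Z | ~Y): α-rule — add ~~Z, ~~Y.
(~(X -> Z) -> Y): β-rule — branch into ~~(X -> Z)  //  Y.
  branch 1 (add ~~(X -> Z)):
    ((~Z <-> ~Y) <-> Y): β-rule — branch into (~Z <-> ~Y), Y  //  ~(~Z <-> ~Y), ~Y.
      branch 1.1 (add (~Z <-> ~Y), Y):
        ~~(X -> Z): β-rule — branch into ~X  //  Z.
          branch 1.1.1 (add ~X):
            (~Z <-> ~Y): β-rule — branch into ~Z, ~Y  //  ~~Z, ~~Y.
              branch 1.1.1.1 (add ~Z, ~Y):
                × closes — contains both Z and ~Z.
              branch 1.1.1.2 (add ~~Z, ~~Y):
                ○ open, literals {X=false, Y=true, Z=true}.
          branch 1.1.2 (add Z):
            (~Z <-> ~Y): β-rule — branch into ~Z, ~Y  //  ~~Z, ~~Y.
              branch 1.1.2.1 (add ~Z, ~Y):
                × closes — contains both Z and ~Z.
              branch 1.1.2.2 (add ~~Z, ~~Y):
                ○ open, literals {X=false, Y=true, Z=true}.
      branch 1.2 (add ~(~Z <-> ~Y), ~Y):
        × closes — contains both Y and ~Y.
  branch 2 (add Y):
    ((~Z <-> ~Y) <-> Y): β-rule — branch into (~Z <-> ~Y), Y  //  ~(~Z <-> ~Y), ~Y.
      branch 2.1 (add (~Z <-> ~Y), Y):
        (~Z <-> ~Y): β-rule — branch into ~Z, ~Y  //  ~~Z, ~~Y.
          branch 2.1.1 (add ~Z, ~Y):
            × closes — contains both Z and ~Z.
          branch 2.1.2 (add ~~Z, ~~Y):
            ○ open, literals {X=false, Y=true, Z=true}.
      branch 2.2 (add ~(~Z <-> ~Y), ~Y):
        × closes — contains both Y and ~Y.
5 branches closed, 3 open.
An open branch gives a countermodel: X=false, Y=true, Z=true (unmentioned atoms arbitrary); the premises hold there but the conclusion fails.

No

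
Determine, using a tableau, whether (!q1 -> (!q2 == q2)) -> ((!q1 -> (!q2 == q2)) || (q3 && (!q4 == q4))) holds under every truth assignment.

Assume the negation and expand:
Initial set: {!((!q1 -> (!q2 == q2)) -> ((!q1 -> (!q2 == q2)) || (q3 && (!q4 == q4))))}.
!((!q1 -> (!q2 == q2)) -> ((!q1 -> (!q2 == q2)) || (q3 && (!q4 == q4)))): α-rule — add (!q1 -> (!q2 == q2)), !((!q1 -> (!q2 == q2)) || (q3 && (!q4 == q4))).
!((!q1 -> (!q2 == q2)) || (q3 && (!q4 == q4))): α-rule — add !(!q1 -> (!q2 == q2)), !(q3 && (!q4 == q4)).
!(!q1 -> (!q2 == q2)): α-rule — add !q1, !(!q2 == q2).
(!q1 -> (!q2 == q2)): β-rule — branch into !!q1  //  (!q2 == q2).
  branch 1 (add !!q1):
    × closes — contains both q1 and !q1.
  branch 2 (add (!q2 == q2)):
    !(q3 && (!q4 == q4)): β-rule — branch into !q3  //  !(!q4 == q4).
      branch 2.1 (add !q3):
        !(!q2 == q2): β-rule — branch into !q2, !q2  //  !!q2, q2.
          branch 2.1.1 (add !q2, !q2):
            (!q2 == q2): β-rule — branch into !q2, q2  //  !!q2, !q2.
              branch 2.1.1.1 (add !q2, q2):
                × closes — contains both q2 and !q2.
              branch 2.1.1.2 (add !!q2, !q2):
                × closes — contains both q2 and !q2.
          branch 2.1.2 (add !!q2, q2):
            (!q2 == q2): β-rule — branch into !q2, q2  //  !!q2, !q2.
              branch 2.1.2.1 (add !q2, q2):
                × closes — contains both q2 and !q2.
              branch 2.1.2.2 (add !!q2, !q2):
                × closes — contains both q2 and !q2.
      branch 2.2 (add !(!q4 == q4)):
        !(!q2 == q2): β-rule — branch into !q2, !q2  //  !!q2, q2.
          branch 2.2.1 (add !q2, !q2):
            (!q2 == q2): β-rule — branch into !q2, q2  //  !!q2, !q2.
              branch 2.2.1.1 (add !q2, q2):
                × closes — contains both q2 and !q2.
              branch 2.2.1.2 (add !!q2, !q2):
                × closes — contains both q2 and !q2.
          branch 2.2.2 (add !!q2, q2):
            (!q2 == q2): β-rule — branch into !q2, q2  //  !!q2, !q2.
              branch 2.2.2.1 (add !q2, q2):
                × closes — contains both q2 and !q2.
              branch 2.2.2.2 (add !!q2, !q2):
                × closes — contains both q2 and !q2.
All 9 branches close.
Every branch closed, so the negation is unsatisfiable and the formula is valid.

Valid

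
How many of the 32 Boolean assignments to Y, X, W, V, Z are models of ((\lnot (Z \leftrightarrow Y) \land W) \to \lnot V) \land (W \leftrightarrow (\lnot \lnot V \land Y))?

Initial set: {(((\lnot (Z \leftrightarrow Y) \land W) \to \lnot V) \land (W \leftrightarrow (\lnot \lnot V \land Y)))}.
(((\lnot (Z \leftrightarrow Y) \land W) \to \lnot V) \land (W \leftrightarrow (\lnot \lnot V \land Y))): α-rule — add ((\lnot (Z \leftrightarrow Y) \land W) \to \lnot V), (W \leftrightarrow (\lnot \lnot V \land Y)).
((\lnot (Z \leftrightarrow Y) \land W) \to \lnot V): β-rule — branch into \lnot (\lnot (Z \leftrightarrow Y) \land W)  //  \lnot V.
  branch 1 (add \lnot (\lnot (Z \leftrightarrow Y) \land W)):
    (W \leftrightarrow (\lnot \lnot V \land Y)): β-rule — branch into W, (\lnot \lnot V \land Y)  //  \lnot W, \lnot (\lnot \lnot V \land Y).
      branch 1.1 (add W, (\lnot \lnot V \land Y)):
        (\lnot \lnot V \land Y): α-rule — add \lnot \lnot V, Y.
        \lnot \lnot V: drop double negation, giving V.
        \lnot (\lnot (Z \leftrightarrow Y) \land W): β-rule — branch into \lnot \lnot (Z \leftrightarrow Y)  //  \lnot W.
          branch 1.1.1 (add \lnot \lnot (Z \leftrightarrow Y)):
            \lnot \lnot (Z \leftrightarrow Y): β-rule — branch into Z, Y  //  \lnot Z, \lnot Y.
              branch 1.1.1.1 (add Z, Y):
                ○ open, literals {V=true, W=true, Y=true, Z=true}.
              branch 1.1.1.2 (add \lnot Z, \lnot Y):
                × closes — contains both Y and \lnot Y.
          branch 1.1.2 (add \lnot W):
            × closes — contains both W and \lnot W.
      branch 1.2 (add \lnot W, \lnot (\lnot \lnot V \land Y)):
        \lnot (\lnot (Z \leftrightarrow Y) \land W): β-rule — branch into \lnot \lnot (Z \leftrightarrow Y)  //  \lnot W.
          branch 1.2.1 (add \lnot \lnot (Z \leftrightarrow Y)):
            \lnot (\lnot \lnot V \land Y): β-rule — branch into \lnot \lnot \lnot V  //  \lnot Y.
              branch 1.2.1.1 (add \lnot \lnot \lnot V):
                \lnot \lnot \lnot V: drop double negation, giving \lnot V.
                \lnot \lnot (Z \leftrightarrow Y): β-rule — branch into Z, Y  //  \lnot Z, \lnot Y.
                  branch 1.2.1.1.1 (add Z, Y):
                    ○ open, literals {V=false, W=false, Y=true, Z=true}.
                  branch 1.2.1.1.2 (add \lnot Z, \lnot Y):
                    ○ open, literals {V=false, W=false, Y=false, Z=false}.
              branch 1.2.1.2 (add \lnot Y):
                \lnot \lnot (Z \leftrightarrow Y): β-rule — branch into Z, Y  //  \lnot Z, \lnot Y.
                  branch 1.2.1.2.1 (add Z, Y):
                    × closes — contains both Y and \lnot Y.
                  branch 1.2.1.2.2 (add \lnot Z, \lnot Y):
                    ○ open, literals {W=false, Y=false, Z=false}.
          branch 1.2.2 (add \lnot W):
            \lnot (\lnot \lnot V \land Y): β-rule — branch into \lnot \lnot \lnot V  //  \lnot Y.
              branch 1.2.2.1 (add \lnot \lnot \lnot V):
                \lnot \lnot \lnot V: drop double negation, giving \lnot V.
                ○ open, literals {V=false, W=false}.
              branch 1.2.2.2 (add \lnot Y):
                ○ open, literals {W=false, Y=false}.
  branch 2 (add \lnot V):
    (W \leftrightarrow (\lnot \lnot V \land Y)): β-rule — branch into W, (\lnot \lnot V \land Y)  //  \lnot W, \lnot (\lnot \lnot V \land Y).
      branch 2.1 (add W, (\lnot \lnot V \land Y)):
        (\lnot \lnot V \land Y): α-rule — add \lnot \lnot V, Y.
        \lnot \lnot V: drop double negation, giving V.
        × closes — contains both V and \lnot V.
      branch 2.2 (add \lnot W, \lnot (\lnot \lnot V \land Y)):
        \lnot (\lnot \lnot V \land Y): β-rule — branch into \lnot \lnot \lnot V  //  \lnot Y.
          branch 2.2.1 (add \lnot \lnot \lnot V):
            \lnot \lnot \lnot V: drop double negation, giving \lnot V.
            ○ open, literals {V=false, W=false}.
          branch 2.2.2 (add \lnot Y):
            ○ open, literals {V=false, W=false, Y=false}.
4 branches closed, 8 open.
Each open branch fixes some atoms; the unmentioned ones are free. Counting distinct full assignments: branch {V=true, W=true, Y=true, Z=true} (X) contributes 2 new; branch {V=false, W=false, Y=true, Z=true} (X) contributes 2 new; branch {V=false, W=false, Y=false, Z=false} (X) contributes 2 new; branch {W=false, Y=false, Z=false} (X, V) contributes 2 new; branch {V=false, W=false} (Y, X, Z) contributes 4 new; branch {W=false, Y=false} (X, V, Z) contributes 2 new; branch {V=false, W=false} (Y, X, Z) contributes 0 new; branch {V=false, W=false, Y=false} (X, Z) contributes 0 new. Total: 14.

14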